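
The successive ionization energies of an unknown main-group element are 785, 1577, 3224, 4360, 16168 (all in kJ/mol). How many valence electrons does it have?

4

Look for the largest jump between consecutive ionization energies: IE5/IE4 ≈ 3.7, far larger than any earlier ratio.
That jump marks the point where a core electron is being removed. So the atom has 4 valence electrons.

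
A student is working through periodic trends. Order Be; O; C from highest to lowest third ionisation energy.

Consider each +2 ion: Be²⁺ is the bare [He] core; O²⁺ still has 4 valence electrons; C²⁺ still has 2 valence electrons.
Core electrons are held far more tightly than valence electrons, so Be tops the IE_3 order.
Valence configurations: O²⁺ [He]2s²2p², C²⁺ [He]2s².
Tabulated IE_3 (kJ/mol): Be 14849, O 5300, C 4620.
Overall IE_3 order: C < O < Be.

Be, O, C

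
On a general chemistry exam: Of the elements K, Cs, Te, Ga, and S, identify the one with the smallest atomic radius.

S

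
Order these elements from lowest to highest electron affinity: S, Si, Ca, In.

Ca < In < Si < S

Si is in period 3, group 14; S is in period 3, group 16; Ca is in period 4, group 2; In is in period 5, group 13.
Atoms with high Z_eff and room in the valence shell (especially the halogens) have the most exothermic electron affinities.
These span different periods and groups, so the two trends combine.
In > Ca: the two effects oppose for this pair; the across-period effect wins (29 vs 2 kJ/mol).
Si > In: both effects reinforce here, so Si is clearly the higher of the two.
S > Si: S lies to the right of Si in period 3, so the across-period effect alone puts S higher.
Approximate values (kJ/mol): Si 134, S 200, Ca 2, In 29.
So from lowest to highest: Ca < In < Si < S.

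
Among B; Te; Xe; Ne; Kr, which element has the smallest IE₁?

B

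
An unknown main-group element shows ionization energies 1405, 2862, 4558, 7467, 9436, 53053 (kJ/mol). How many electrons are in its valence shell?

5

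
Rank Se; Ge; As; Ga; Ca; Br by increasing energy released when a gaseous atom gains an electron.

Ca, Ga, As, Ge, Se, Br

Ca is in period 4, group 2; Ga is in period 4, group 13; Ge is in period 4, group 14; As is in period 4, group 15; Se is in period 4, group 16; Br is in period 4, group 17.
EA tends to increase across a period and decrease down a group, though the pattern is less regular than for IE or radius.
All lie in period 4; the across-period trend (electron affinity increases left to right) applies, with the exception below.
Note the exception: Ge has a higher electron affinity than As, contrary to the simple trend — adding an electron to As's half-filled 4p³ is unfavourable, so Ge (4p²) has the more exothermic EA.
Tabulated electron affinity (kJ/mol): Ca 2, Ga 29, Ge 119, As 78, Se 195, Br 325.
So from lowest to highest: Ca < Ga < As < Ge < Se < Br.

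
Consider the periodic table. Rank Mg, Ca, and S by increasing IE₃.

S < Ca < Mg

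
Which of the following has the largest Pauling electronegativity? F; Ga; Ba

F is in period 2, group 17; Ga is in period 4, group 13; Ba is in period 6, group 2.
EN rises left→right (higher Z_eff, smaller atoms) and falls top→bottom (larger, more shielded atoms).
Neither a single period nor a single group — weigh both effects.
Ga > Ba: relative to Ba, both the across-period and down-group shifts push Ga's electronegativity up.
F > Ga: both effects reinforce here, so F is clearly the higher of the two.
Tabulated electronegativity (Pauling): F 3.98, Ga 1.81, Ba 0.89.
The largest Pauling electronegativity among these belongs to F.

F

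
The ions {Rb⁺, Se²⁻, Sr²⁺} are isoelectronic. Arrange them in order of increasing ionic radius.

Sr²⁺, Rb⁺, Se²⁻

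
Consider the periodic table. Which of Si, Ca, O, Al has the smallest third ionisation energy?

Al

Consider each +2 ion: Si²⁺ still has 2 valence electrons; Ca²⁺ is the bare [Ar] core; O²⁺ still has 4 valence electrons; Al²⁺ still has 1 valence electron.
Usually core removal costs more than valence removal, but here the competition is close: a tightly held n=2 valence electron can cost more to remove than an n=3 core electron, so the actual values have to decide it.
Valence configurations: Si²⁺ [Ne]3s², O²⁺ [He]2s²2p², Al²⁺ [Ne]3s¹.
Approximate IE_3 values (kJ/mol): Si 3232, Ca 4912, O 5300, Al 2745.
Hence IE_3: Al < Si < Ca < O.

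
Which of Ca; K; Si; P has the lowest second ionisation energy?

The second ionization energy removes an electron from the +1 ion. For each element: Ca⁺ still has 1 valence electron; K⁺ is the bare [Ar] core; Si⁺ still has 3 valence electrons; P⁺ still has 4 valence electrons.
Core electrons are held far more tightly than valence electrons, so K tops the IE_2 order.
Valence configurations: Ca⁺ [Ar]4s¹, Si⁺ [Ne]3s²3p¹, P⁺ [Ne]3s²3p².
Tabulated IE_2 (kJ/mol): Ca 1145, K 3052, Si 1577, P 1907.
Putting it together, IE_2: Ca < Si < P < K.

Ca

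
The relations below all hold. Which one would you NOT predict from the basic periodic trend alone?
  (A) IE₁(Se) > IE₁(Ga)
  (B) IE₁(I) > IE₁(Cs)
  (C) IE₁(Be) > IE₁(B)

(C)

The general trend: first ionization energy increases across a period and decreases down a group.
(A) Se (period 4, group 16) vs Ga (period 4, group 13): the stated order agrees with the simple trend.
(B) I (period 5, group 17) vs Cs (period 6, group 1): the stated order agrees with the simple trend.
(C) Be (period 2, group 2) vs B (period 2, group 13): the stated order contradicts the simple trend.
The exception is (C): removing B's lone 2p electron is easier than breaking Be's filled 2s².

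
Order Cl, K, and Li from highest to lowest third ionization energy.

Li > K > Cl

IE_3 is the cost of taking one more electron from the +2 cation: Cl²⁺ still has 5 valence electrons; K²⁺ is already 1 electron into the core; Li²⁺ is already 1 electron into the core.
Core electrons are held far more tightly than valence electrons, so K and Li top the IE_3 order.
Approximate IE_3 values (kJ/mol): Cl 3822, K 4420, Li 11815.
Overall IE_3 order: Cl < K < Li.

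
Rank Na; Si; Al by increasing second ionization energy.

After 1 electron has been removed, what remains? Na⁺ is the bare [Ne] core; Si⁺ still has 3 valence electrons; Al⁺ still has 2 valence electrons.
Pulling an electron out of a noble-gas core costs far more than removing a remaining valence electron, so Na sits at the high end of IE_2.
Valence configurations: Si⁺ [Ne]3s²3p¹, Al⁺ [Ne]3s².
Si⁺ loses a lone 3p electron whereas Al⁺ must break into a filled 3s² pair, so IE_2(Al) > IE_2(Si) even though Si has the higher nuclear charge.
Tabulated IE_2 (kJ/mol): Na 4562, Si 1577, Al 1817.
Putting it together, IE_2: Si < Al < Na.

Si, Al, Na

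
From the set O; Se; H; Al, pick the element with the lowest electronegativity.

Al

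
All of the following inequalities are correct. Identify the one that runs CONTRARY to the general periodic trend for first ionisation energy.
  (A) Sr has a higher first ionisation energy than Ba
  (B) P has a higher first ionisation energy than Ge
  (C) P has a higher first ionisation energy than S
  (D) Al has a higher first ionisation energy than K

The general trend: first ionisation energy increases across a period and decreases down a group.
(A) Sr (period 5, group 2) vs Ba (period 6, group 2): the stated order agrees with the simple trend.
(B) P (period 3, group 15) vs Ge (period 4, group 14): the stated order agrees with the simple trend.
(C) P (period 3, group 15) vs S (period 3, group 16): the stated order contradicts the simple trend.
(D) Al (period 3, group 13) vs K (period 4, group 1): the stated order agrees with the simple trend.
The exception is (C): S (3p⁴) ionizes more easily than half-filled P (3p³) because the paired 3p electron in S is pushed out by e⁻–e⁻ repulsion.

(C)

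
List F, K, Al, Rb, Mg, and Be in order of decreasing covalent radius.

Be is in period 2, group 2; F is in period 2, group 17; Mg is in period 3, group 2; Al is in period 3, group 13; K is in period 4, group 1; Rb is in period 5, group 1.
Atomic radius shrinks across a period as nuclear charge pulls the same shell inward, and grows down a group as new shells are added.
Here both period and group differ, so the two effects have to be weighed against each other.
Be > F: Be lies to the left of F in period 2, so the across-period effect alone puts Be larger.
Al > Be: period and group pull opposite ways; the down-group shift dominates (126 vs 102 pm).
Mg > Al: both are in period 3; the period trend gives Mg the larger value.
K > Mg: relative to Mg, both the across-period and down-group shifts push K's atomic radius up.
Rb > K: they share group 1; the group trend gives Rb the larger value.
For reference (pm): Be 102, F 64, Mg 139, Al 126, K 196, Rb 210.
So from largest to smallest: Rb > K > Mg > Al > Be > F.

Rb > K > Mg > Al > Be > F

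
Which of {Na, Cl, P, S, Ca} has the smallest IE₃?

P

Consider each +2 ion: Na²⁺ is already 1 electron into the core; Cl²⁺ still has 5 valence electrons; P²⁺ still has 3 valence electrons; S²⁺ still has 4 valence electrons; Ca²⁺ is the bare [Ar] core.
Pulling an electron out of a noble-gas core costs far more than removing a remaining valence electron, so Ca and Na sit at the high end of IE_3.
Valence configurations: Cl²⁺ [Ne]3s²3p³, P²⁺ [Ne]3s²3p¹, S²⁺ [Ne]3s²3p².
The numbers (kJ/mol): Na 6910, Cl 3822, P 2914, S 3357, Ca 4912.
Hence IE_3: P < S < Cl < Ca < Na.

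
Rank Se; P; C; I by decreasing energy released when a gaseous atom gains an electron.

I > Se > C > P

C is in period 2, group 14; P is in period 3, group 15; Se is in period 4, group 16; I is in period 5, group 17.
Electron affinity generally becomes more exothermic across a period toward the halogens and less exothermic down a group.
These sit on a diagonal, where the across-period and down-group effects partly cancel.
C > P: period and group pull opposite ways; the down-group shift dominates (122 vs 72 kJ/mol).
Se > C: period and group pull opposite ways; the across-period shift dominates (195 vs 122 kJ/mol).
I > Se: period and group pull opposite ways; the across-period shift dominates (295 vs 195 kJ/mol).
For reference (kJ/mol): C 122, P 72, Se 195, I 295.
So from highest to lowest: I > Se > C > P.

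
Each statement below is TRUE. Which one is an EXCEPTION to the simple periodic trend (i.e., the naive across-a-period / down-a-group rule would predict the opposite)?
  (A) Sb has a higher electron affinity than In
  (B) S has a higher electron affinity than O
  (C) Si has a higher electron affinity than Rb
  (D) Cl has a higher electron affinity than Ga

The general trend: electron affinity increases across a period and decreases down a group.
(A) Sb (period 5, group 15) vs In (period 5, group 13): the stated order agrees with the simple trend.
(B) S (period 3, group 16) vs O (period 2, group 16): the stated order contradicts the simple trend.
(C) Si (period 3, group 14) vs Rb (period 5, group 1): the stated order agrees with the simple trend.
(D) Cl (period 3, group 17) vs Ga (period 4, group 13): the stated order agrees with the simple trend.
The exception is (B): the compact 2p subshell of O repels the added electron more than S's larger 3p does.

(B)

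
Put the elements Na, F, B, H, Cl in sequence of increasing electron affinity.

B < Na < H < F < Cl

H is in period 1, group 1; B is in period 2, group 13; F is in period 2, group 17; Na is in period 3, group 1; Cl is in period 3, group 17.
Atoms with high Z_eff and room in the valence shell (especially the halogens) have the most exothermic electron affinities.
Neither a single period nor a single group — weigh both effects.
Na > B: this pair runs against the simple trend — see the exception note.
H > Na: they share group 1; the group trend gives H the larger value.
F > H: period and group pull opposite ways; the across-period shift dominates (328 vs 73 kJ/mol).
Cl > F: this pair runs against the simple trend — see the exception note.
Note the exception: Na has a higher electron affinity than B, contrary to the simple trend — B's ns²np¹ configuration gives only a small electron affinity — the sparsely filled np subshell binds an added electron weakly.
Note the exception: Cl has a higher electron affinity than F, contrary to the simple trend — F's small 2p subshell makes the incoming electron feel strong e⁻–e⁻ repulsion, so Cl actually releases more energy on gaining an electron.
For reference (kJ/mol): H 73, B 27, F 328, Na 53, Cl 349.
So from lowest to highest: B < Na < H < F < Cl.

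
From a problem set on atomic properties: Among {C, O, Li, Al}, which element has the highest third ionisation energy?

Li

Consider each +2 ion: C²⁺ still has 2 valence electrons; O²⁺ still has 4 valence electrons; Li²⁺ is already 1 electron into the core; Al²⁺ still has 1 valence electron.
Pulling an electron out of a noble-gas core costs far more than removing a remaining valence electron, so Li sits at the high end of IE_3.
Valence configurations: C²⁺ [He]2s², O²⁺ [He]2s²2p², Al²⁺ [Ne]3s¹.
Approximate IE_3 values (kJ/mol): C 4620, O 5300, Li 11815, Al 2745.
So the third ionization energies run Al < C < O < Li.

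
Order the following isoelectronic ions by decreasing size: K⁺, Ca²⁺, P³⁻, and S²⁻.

P³⁻ > S²⁻ > K⁺ > Ca²⁺

All of these have 18 electrons, so size is governed by nuclear charge alone: the more protons, the stronger the pull on the same electron cloud, and the smaller the ion.
Nuclear charges: Ca²⁺ (Z=20), K⁺ (Z=19), S²⁻ (Z=16), P³⁻ (Z=15).
Largest to smallest: P³⁻ > S²⁻ > K⁺ > Ca²⁺.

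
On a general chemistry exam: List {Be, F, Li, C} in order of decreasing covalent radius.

Li, Be, C, F

Li is in period 2, group 1; Be is in period 2, group 2; C is in period 2, group 14; F is in period 2, group 17.
Moving right in a period, electrons are added to the same shell under a stronger nuclear pull, so atoms get smaller; moving down, a new shell is opened and atoms get larger.
All lie in period 2, so atomic radius increases right to left.
So from largest to smallest: Li > Be > C > F.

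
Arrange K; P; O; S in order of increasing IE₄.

S < P < K < O

IE_4 is the cost of taking one more electron from the +3 cation: K³⁺ is already 2 electrons into the core; P³⁺ still has 2 valence electrons; O³⁺ still has 3 valence electrons; S³⁺ still has 3 valence electrons.
Usually core removal costs more than valence removal, but here the competition is close: a tightly held n=2 valence electron can cost more to remove than an n=3 core electron, so the actual values have to decide it.
Valence configurations: P³⁺ [Ne]3s², O³⁺ [He]2s²2p¹, S³⁺ [Ne]3s²3p¹.
S³⁺ loses a lone 3p electron whereas P³⁺ must break into a filled 3s² pair, so IE_4(P) > IE_4(S) even though S has the higher nuclear charge.
Tabulated IE_4 (kJ/mol): K 5877, P 4964, O 7469, S 4556.
Putting it together, IE_4: S < P < K < O.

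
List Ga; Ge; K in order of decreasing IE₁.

K is in period 4, group 1; Ga is in period 4, group 13; Ge is in period 4, group 14.
IE₁ increases left→right with effective nuclear charge and decreases top→bottom as the valence shell moves farther out.
All lie in period 4, so first ionization energy increases left to right.
So from highest to lowest: Ge > Ga > K.

Ge > Ga > K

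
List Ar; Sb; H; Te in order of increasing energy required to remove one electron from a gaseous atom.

Sb, Te, H, Ar

IE₁ increases left→right with effective nuclear charge and decreases top→bottom as the valence shell moves farther out.
Here both period and group differ, so the two effects have to be weighed against each other.
Te > Sb: Te lies to the right of Sb in period 5, so the across-period effect alone puts Te higher.
H > Te: the two effects oppose for this pair; the down-group effect wins (1312 vs 869 kJ/mol).
Ar > H: the two effects oppose for this pair; the across-period effect wins (1521 vs 1312 kJ/mol).
For reference (kJ/mol): H 1312, Ar 1521, Sb 831, Te 869.
So from lowest to highest: Sb < Te < H < Ar.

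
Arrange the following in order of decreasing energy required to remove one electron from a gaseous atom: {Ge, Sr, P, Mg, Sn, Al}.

P > Ge > Mg > Sn > Al > Sr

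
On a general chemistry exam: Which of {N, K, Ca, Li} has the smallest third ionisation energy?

K

IE_3 is the cost of taking one more electron from the +2 cation: N²⁺ still has 3 valence electrons; K²⁺ is already 1 electron into the core; Ca²⁺ is the bare [Ar] core; Li²⁺ is already 1 electron into the core.
Usually core removal costs more than valence removal, but here the competition is close: a tightly held n=2 valence electron can cost more to remove than an n=3 core electron, so the actual values have to decide it.
Tabulated IE_3 (kJ/mol): N 4578, K 4420, Ca 4912, Li 11815.
So the third ionization energies run K < N < Ca < Li.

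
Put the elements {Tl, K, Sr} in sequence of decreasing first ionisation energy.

Tl, Sr, K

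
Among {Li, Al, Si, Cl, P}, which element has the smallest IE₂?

After 1 electron has been removed, what remains? Li⁺ is the bare [He] core; Al⁺ still has 2 valence electrons; Si⁺ still has 3 valence electrons; Cl⁺ still has 6 valence electrons; P⁺ still has 4 valence electrons.
Pulling an electron out of a noble-gas core costs far more than removing a remaining valence electron, so Li sits at the high end of IE_2.
Valence configurations: Al⁺ [Ne]3s², Si⁺ [Ne]3s²3p¹, Cl⁺ [Ne]3s²3p⁴, P⁺ [Ne]3s²3p².
Si⁺ loses a lone 3p electron whereas Al⁺ must break into a filled 3s² pair, so IE_2(Al) > IE_2(Si) even though Si has the higher nuclear charge.
Approximate IE_2 values (kJ/mol): Li 7298, Al 1817, Si 1577, Cl 2298, P 1907.
So the second ionization energies run Si < Al < P < Cl < Li.

Si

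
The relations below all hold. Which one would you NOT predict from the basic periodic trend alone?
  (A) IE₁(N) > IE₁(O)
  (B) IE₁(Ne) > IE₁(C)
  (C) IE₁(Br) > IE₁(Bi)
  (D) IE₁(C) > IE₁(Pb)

The general trend: first ionisation energy increases across a period and decreases down a group.
(A) N (period 2, group 15) vs O (period 2, group 16): the stated order contradicts the simple trend.
(B) Ne (period 2, group 18) vs C (period 2, group 14): the stated order agrees with the simple trend.
(C) Br (period 4, group 17) vs Bi (period 6, group 15): the stated order agrees with the simple trend.
(D) C (period 2, group 14) vs Pb (period 6, group 14): the stated order agrees with the simple trend.
The exception is (A): pairing an electron in O's 2p⁴ costs repulsion energy, so O ionizes more easily than half-filled N (2p³).

(A)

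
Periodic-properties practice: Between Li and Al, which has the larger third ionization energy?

The third ionization energy removes an electron from the +2 ion. For each element: Li²⁺ is already 1 electron into the core; Al²⁺ still has 1 valence electron.
Pulling an electron out of a noble-gas core costs far more than removing a remaining valence electron, so Li sits at the high end of IE_3.
The numbers (kJ/mol): Li 11815, Al 2745.
So the third ionization energies run Al < Li.

Li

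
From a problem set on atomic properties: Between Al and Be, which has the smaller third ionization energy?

Consider each +2 ion: Al²⁺ still has 1 valence electron; Be²⁺ is the bare [He] core.
Breaking into a closed-shell core is much more expensive than removing a leftover valence electron — Be has the largest IE_3 here.
Approximate IE_3 values (kJ/mol): Al 2745, Be 14849.
Hence IE_3: Al < Be.

Al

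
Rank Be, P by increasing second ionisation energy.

Be < P

IE_2 is the cost of taking one more electron from the +1 cation: Be⁺ still has 1 valence electron; P⁺ still has 4 valence electrons.
All are still removing valence electrons, so compare the +1 ions as you would atoms: IE_2 generally rises across a period (higher Z_eff) and falls down a group (larger shell), subject to the usual subshell exceptions.
Valence configurations: Be⁺ [He]2s¹, P⁺ [Ne]3s²3p².
The numbers (kJ/mol): Be 1757, P 1907.
Overall IE_2 order: Be < P.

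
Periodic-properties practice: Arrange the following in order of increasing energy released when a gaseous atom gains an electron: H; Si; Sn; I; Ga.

Ga, H, Sn, Si, I

H is in period 1, group 1; Si is in period 3, group 14; Ga is in period 4, group 13; Sn is in period 5, group 14; I is in period 5, group 17.
Adding an electron releases more energy for atoms nearer the top right (short of the noble gases).
Neither a single period nor a single group — weigh both effects.
H > Ga: the two effects oppose for this pair; the down-group effect wins (73 vs 29 kJ/mol).
Sn > H: period and group pull opposite ways; the across-period shift dominates (107 vs 73 kJ/mol).
Si > Sn: Si sits above Sn in group 14, so the down-group effect alone puts Si higher.
I > Si: period and group pull opposite ways; the across-period shift dominates (295 vs 134 kJ/mol).
For reference (kJ/mol): H 73, Si 134, Ga 29, Sn 107, I 295.
So from lowest to highest: Ga < H < Sn < Si < I.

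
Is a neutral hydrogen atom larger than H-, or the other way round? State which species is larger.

Forming H- adds 1 electron to H. More electron–electron repulsion in the same shell, with unchanged nuclear charge, lets the cloud expand.
An anion is larger than its parent atom: H- > H.

H-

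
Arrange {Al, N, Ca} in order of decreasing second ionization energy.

N, Al, Ca

IE_2 is the cost of taking one more electron from the +1 cation: Al⁺ still has 2 valence electrons; N⁺ still has 4 valence electrons; Ca⁺ still has 1 valence electron.
All are still removing valence electrons, so compare the +1 ions as you would atoms: IE_2 generally rises across a period (higher Z_eff) and falls down a group (larger shell), subject to the usual subshell exceptions.
Valence configurations: Al⁺ [Ne]3s², N⁺ [He]2s²2p², Ca⁺ [Ar]4s¹.
The numbers (kJ/mol): Al 1817, N 2856, Ca 1145.
Hence IE_2: Ca < Al < N.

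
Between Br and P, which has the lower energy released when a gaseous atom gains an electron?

P

P is in period 3, group 15; Br is in period 4, group 17.
Adding an electron releases more energy for atoms nearer the top right (short of the noble gases).
Neither a single period nor a single group — weigh both effects.
Br > P: period and group pull opposite ways; the across-period shift dominates (325 vs 72 kJ/mol).
Approximate values (kJ/mol): P 72, Br 325.
So P has the lower energy released when a gaseous atom gains an electron (P < Br).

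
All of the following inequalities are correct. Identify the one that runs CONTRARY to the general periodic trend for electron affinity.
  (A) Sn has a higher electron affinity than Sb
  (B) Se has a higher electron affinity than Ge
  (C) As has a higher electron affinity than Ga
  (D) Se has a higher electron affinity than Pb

The general trend: electron affinity increases across a period and decreases down a group.
(A) Sn (period 5, group 14) vs Sb (period 5, group 15): the stated order contradicts the simple trend.
(B) Se (period 4, group 16) vs Ge (period 4, group 14): the stated order agrees with the simple trend.
(C) As (period 4, group 15) vs Ga (period 4, group 13): the stated order agrees with the simple trend.
(D) Se (period 4, group 16) vs Pb (period 6, group 14): the stated order agrees with the simple trend.
The exception is (A): adding an electron to Sb's half-filled 5p³ is unfavourable, so Sn has the more exothermic EA.

(A)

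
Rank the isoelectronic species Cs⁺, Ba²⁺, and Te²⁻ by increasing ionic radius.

Ba²⁺ < Cs⁺ < Te²⁻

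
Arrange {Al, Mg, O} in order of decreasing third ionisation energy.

After 2 electrons have been removed, what remains? Al²⁺ still has 1 valence electron; Mg²⁺ is the bare [Ne] core; O²⁺ still has 4 valence electrons.
Pulling an electron out of a noble-gas core costs far more than removing a remaining valence electron, so Mg sits at the high end of IE_3.
Valence configurations: Al²⁺ [Ne]3s¹, O²⁺ [He]2s²2p².
The numbers (kJ/mol): Al 2745, Mg 7733, O 5300.
Overall IE_3 order: Al < O < Mg.

Mg, O, Al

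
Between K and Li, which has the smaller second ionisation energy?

K

The second ionization energy removes an electron from the +1 ion. For each element: K⁺ is the bare [Ar] core; Li⁺ is the bare [He] core.
All of these are removing an electron from a noble-gas core or deeper; the smaller core (lower principal quantum number) is held far more tightly, and within a period the higher nuclear charge binds the same core more tightly.
The numbers (kJ/mol): K 3052, Li 7298.
Overall IE_2 order: K < Li.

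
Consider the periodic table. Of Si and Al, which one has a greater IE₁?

Si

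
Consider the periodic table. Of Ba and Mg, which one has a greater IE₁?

Mg

Mg is in period 3, group 2; Ba is in period 6, group 2.
Across a period the outer electron is held more tightly (higher IE₁); down a group it sits in a higher shell, more shielded, and comes off more easily.
All are in group 2, so first ionization energy increases up the group.
So Mg has the greater IE₁ (Mg > Ba).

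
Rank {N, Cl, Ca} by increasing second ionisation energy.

Ca, Cl, N

Consider each +1 ion: N⁺ still has 4 valence electrons; Cl⁺ still has 6 valence electrons; Ca⁺ still has 1 valence electron.
All are still removing valence electrons, so compare the +1 ions as you would atoms: IE_2 generally rises across a period (higher Z_eff) and falls down a group (larger shell), subject to the usual subshell exceptions.
Valence configurations: N⁺ [He]2s²2p², Cl⁺ [Ne]3s²3p⁴, Ca⁺ [Ar]4s¹.
Tabulated IE_2 (kJ/mol): N 2856, Cl 2298, Ca 1145.
Overall IE_2 order: Ca < Cl < N.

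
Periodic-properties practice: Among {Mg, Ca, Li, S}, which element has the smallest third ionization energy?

S

After 2 electrons have been removed, what remains? Mg²⁺ is the bare [Ne] core; Ca²⁺ is the bare [Ar] core; Li²⁺ is already 1 electron into the core; S²⁺ still has 4 valence electrons.
Core electrons are held far more tightly than valence electrons, so Ca, Mg and Li top the IE_3 order.
Approximate IE_3 values (kJ/mol): Mg 7733, Ca 4912, Li 11815, S 3357.
Overall IE_3 order: S < Ca < Mg < Li.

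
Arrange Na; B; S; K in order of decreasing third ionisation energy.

Consider each +2 ion: Na²⁺ is already 1 electron into the core; B²⁺ still has 1 valence electron; S²⁺ still has 4 valence electrons; K²⁺ is already 1 electron into the core.
Core electrons are held far more tightly than valence electrons, so K and Na top the IE_3 order.
Valence configurations: B²⁺ [He]2s¹, S²⁺ [Ne]3s²3p².
Tabulated IE_3 (kJ/mol): Na 6910, B 3660, S 3357, K 4420.
So the third ionization energies run S < B < K < Na.

Na > K > B > S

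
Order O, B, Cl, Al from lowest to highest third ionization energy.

After 2 electrons have been removed, what remains? O²⁺ still has 4 valence electrons; B²⁺ still has 1 valence electron; Cl²⁺ still has 5 valence electrons; Al²⁺ still has 1 valence electron.
All are still removing valence electrons, so compare the +2 ions as you would atoms: IE_3 generally rises across a period (higher Z_eff) and falls down a group (larger shell), subject to the usual subshell exceptions.
Valence configurations: O²⁺ [He]2s²2p², B²⁺ [He]2s¹, Cl²⁺ [Ne]3s²3p³, Al²⁺ [Ne]3s¹.
The numbers (kJ/mol): O 5300, B 3660, Cl 3822, Al 2745.
Hence IE_3: Al < B < Cl < O.

Al < B < Cl < O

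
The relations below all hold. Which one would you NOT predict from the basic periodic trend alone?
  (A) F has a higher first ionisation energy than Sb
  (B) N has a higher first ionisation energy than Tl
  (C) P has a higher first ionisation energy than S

The general trend: first ionisation energy increases across a period and decreases down a group.
(A) F (period 2, group 17) vs Sb (period 5, group 15): the stated order agrees with the simple trend.
(B) N (period 2, group 15) vs Tl (period 6, group 13): the stated order agrees with the simple trend.
(C) P (period 3, group 15) vs S (period 3, group 16): the stated order contradicts the simple trend.
The exception is (C): S (3p⁴) ionizes more easily than half-filled P (3p³) because the paired 3p electron in S is pushed out by e⁻–e⁻ repulsion.

(C)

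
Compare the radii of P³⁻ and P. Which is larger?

Forming P³⁻ adds 3 electrons to P. More electron–electron repulsion in the same shell, with unchanged nuclear charge, lets the cloud expand.
An anion is larger than its parent atom: P³⁻ > P.

P³⁻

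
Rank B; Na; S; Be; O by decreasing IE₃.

Be > Na > O > B > S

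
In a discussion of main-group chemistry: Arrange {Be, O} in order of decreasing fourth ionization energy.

Be, O

The fourth ionization energy removes an electron from the +3 ion. For each element: Be³⁺ is already 1 electron into the core; O³⁺ still has 3 valence electrons.
Pulling an electron out of a noble-gas core costs far more than removing a remaining valence electron, so Be sits at the high end of IE_4.
The numbers (kJ/mol): Be 21007, O 7469.
Overall IE_4 order: O < Be.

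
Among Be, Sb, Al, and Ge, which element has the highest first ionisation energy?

Be is in period 2, group 2; Al is in period 3, group 13; Ge is in period 4, group 14; Sb is in period 5, group 15.
First ionization energy rises across a period (greater Z_eff holds electrons more tightly) and falls down a group (valence electrons are farther from the nucleus).
These sit on a diagonal, where the across-period and down-group effects partly cancel.
Ge > Al: period and group pull opposite ways; the across-period shift dominates (762 vs 578 kJ/mol).
Sb > Ge: the two effects oppose for this pair; the across-period effect wins (831 vs 762 kJ/mol).
Be > Sb: period and group pull opposite ways; the down-group shift dominates (900 vs 831 kJ/mol).
Approximate values (kJ/mol): Be 900, Al 578, Ge 762, Sb 831.
The highest first ionisation energy among these belongs to Be.

Be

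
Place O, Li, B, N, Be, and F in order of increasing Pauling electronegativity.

Li < Be < B < N < O < F

Li is in period 2, group 1; Be is in period 2, group 2; B is in period 2, group 13; N is in period 2, group 15; O is in period 2, group 16; F is in period 2, group 17.
Smaller atoms with higher effective nuclear charge are more electronegative.
All lie in period 2, so electronegativity increases left to right.
So from lowest to highest: Li < Be < B < N < O < F.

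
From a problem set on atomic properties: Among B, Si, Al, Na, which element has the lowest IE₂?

Si

IE_2 is the cost of taking one more electron from the +1 cation: B⁺ still has 2 valence electrons; Si⁺ still has 3 valence electrons; Al⁺ still has 2 valence electrons; Na⁺ is the bare [Ne] core.
Breaking into a closed-shell core is much more expensive than removing a leftover valence electron — Na has the largest IE_2 here.
Valence configurations: B⁺ [He]2s², Si⁺ [Ne]3s²3p¹, Al⁺ [Ne]3s².
Si⁺ loses a lone 3p electron whereas Al⁺ must break into a filled 3s² pair, so IE_2(Al) > IE_2(Si) even though Si has the higher nuclear charge.
The numbers (kJ/mol): B 2427, Si 1577, Al 1817, Na 4562.
Putting it together, IE_2: Si < Al < B < Na.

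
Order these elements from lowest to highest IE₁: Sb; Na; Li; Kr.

IE₁ increases left→right with effective nuclear charge and decreases top→bottom as the valence shell moves farther out.
Neither a single period nor a single group — weigh both effects.
Li > Na: they share group 1; the group trend gives Li the larger value.
Sb > Li: the two effects oppose for this pair; the across-period effect wins (831 vs 520 kJ/mol).
Kr > Sb: both effects reinforce here, so Kr is clearly the higher of the two.
Approximate values (kJ/mol): Li 520, Na 496, Kr 1351, Sb 831.
So from lowest to highest: Na < Li < Sb < Kr.

Na, Li, Sb, Kr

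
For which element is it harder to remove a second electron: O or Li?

Li

The second ionization energy removes an electron from the +1 ion. For each element: O⁺ still has 5 valence electrons; Li⁺ is the bare [He] core.
Breaking into a closed-shell core is much more expensive than removing a leftover valence electron — Li has the largest IE_2 here.
Approximate IE_2 values (kJ/mol): O 3388, Li 7298.
Overall IE_2 order: O < Li.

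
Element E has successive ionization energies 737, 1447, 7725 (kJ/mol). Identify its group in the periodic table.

Group 2

Look for the largest jump between consecutive ionization energies: IE3/IE2 ≈ 5.3, far larger than any earlier ratio.
That jump marks the point where a core electron is being removed. So the atom has 2 valence electrons.
A main-group element with 2 valence electrons is in group 2.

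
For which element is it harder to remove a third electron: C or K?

The third ionization energy removes an electron from the +2 ion. For each element: C²⁺ still has 2 valence electrons; K²⁺ is already 1 electron into the core.
Usually core removal costs more than valence removal, but here the competition is close: a tightly held n=2 valence electron can cost more to remove than an n=3 core electron, so the actual values have to decide it.
Tabulated IE_3 (kJ/mol): C 4620, K 4420.
Hence IE_3: K < C.

C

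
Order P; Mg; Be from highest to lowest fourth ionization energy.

Be > Mg > P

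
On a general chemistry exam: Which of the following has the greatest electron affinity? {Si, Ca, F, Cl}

Cl

F is in period 2, group 17; Si is in period 3, group 14; Cl is in period 3, group 17; Ca is in period 4, group 2.
Electron affinity generally becomes more exothermic across a period toward the halogens and less exothermic down a group.
Here both period and group differ, so the two effects have to be weighed against each other.
Si > Ca: relative to Ca, both the across-period and down-group shifts push Si's electron affinity up.
F > Si: both effects reinforce here, so F is clearly the higher of the two.
Cl > F: this pair runs against the simple trend — see the exception note.
Note the exception: Cl has a higher electron affinity than F, contrary to the simple trend — F's small 2p subshell makes the incoming electron feel strong e⁻–e⁻ repulsion, so Cl actually releases more energy on gaining an electron.
Approximate values (kJ/mol): F 328, Si 134, Cl 349, Ca 2.
The greatest electron affinity among these belongs to Cl.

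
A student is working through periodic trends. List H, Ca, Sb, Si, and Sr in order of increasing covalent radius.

H < Si < Sb < Ca < Sr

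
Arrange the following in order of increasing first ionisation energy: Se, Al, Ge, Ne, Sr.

Sr, Al, Ge, Se, Ne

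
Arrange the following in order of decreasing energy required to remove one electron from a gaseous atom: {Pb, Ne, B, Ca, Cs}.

Ne > B > Pb > Ca > Cs

B is in period 2, group 13; Ne is in period 2, group 18; Ca is in period 4, group 2; Cs is in period 6, group 1; Pb is in period 6, group 14.
Removing the outermost electron gets harder across a period and easier down a group.
Neither a single period nor a single group — weigh both effects.
Ca > Cs: relative to Cs, both the across-period and down-group shifts push Ca's first ionization energy up.
Pb > Ca: the two effects oppose for this pair; the across-period effect wins (716 vs 590 kJ/mol).
B > Pb: the two effects oppose for this pair; the down-group effect wins (801 vs 716 kJ/mol).
Ne > B: Ne lies to the right of B in period 2, so the across-period effect alone puts Ne higher.
Approximate values (kJ/mol): B 801, Ne 2081, Ca 590, Cs 376, Pb 716.
So from highest to lowest: Ne > B > Pb > Ca > Cs.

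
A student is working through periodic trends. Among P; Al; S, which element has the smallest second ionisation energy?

Al

Consider each +1 ion: P⁺ still has 4 valence electrons; Al⁺ still has 2 valence electrons; S⁺ still has 5 valence electrons.
All are still removing valence electrons, so compare the +1 ions as you would atoms: IE_2 generally rises across a period (higher Z_eff) and falls down a group (larger shell), subject to the usual subshell exceptions.
Valence configurations: P⁺ [Ne]3s²3p², Al⁺ [Ne]3s², S⁺ [Ne]3s²3p³.
The numbers (kJ/mol): P 1907, Al 1817, S 2252.
Hence IE_2: Al < P < S.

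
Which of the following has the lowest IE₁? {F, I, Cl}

I

F is in period 2, group 17; Cl is in period 3, group 17; I is in period 5, group 17.
Removing the outermost electron gets harder across a period and easier down a group.
All are in group 17, so first ionization energy increases up the group.
The lowest IE₁ among these belongs to I.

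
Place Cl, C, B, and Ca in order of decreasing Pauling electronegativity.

Cl > C > B > Ca

B is in period 2, group 13; C is in period 2, group 14; Cl is in period 3, group 17; Ca is in period 4, group 2.
Electronegativity increases across a period and decreases down a group, tracking effective nuclear charge and atomic size.
Neither a single period nor a single group — weigh both effects.
B > Ca: relative to Ca, both the across-period and down-group shifts push B's electronegativity up.
C > B: C lies to the right of B in period 2, so the across-period effect alone puts C higher.
Cl > C: period and group pull opposite ways; the across-period shift dominates (3.16 vs 2.55).
Tabulated electronegativity (Pauling): B 2.04, C 2.55, Cl 3.16, Ca 1.00.
So from highest to lowest: Cl > C > B > Ca.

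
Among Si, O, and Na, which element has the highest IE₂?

The second ionization energy removes an electron from the +1 ion. For each element: Si⁺ still has 3 valence electrons; O⁺ still has 5 valence electrons; Na⁺ is the bare [Ne] core.
Breaking into a closed-shell core is much more expensive than removing a leftover valence electron — Na has the largest IE_2 here.
Valence configurations: Si⁺ [Ne]3s²3p¹, O⁺ [He]2s²2p³.
Approximate IE_2 values (kJ/mol): Si 1577, O 3388, Na 4562.
Hence IE_2: Si < O < Na.

Na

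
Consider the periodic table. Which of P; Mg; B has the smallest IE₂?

Mg

After 1 electron has been removed, what remains? P⁺ still has 4 valence electrons; Mg⁺ still has 1 valence electron; B⁺ still has 2 valence electrons.
All are still removing valence electrons, so compare the +1 ions as you would atoms: IE_2 generally rises across a period (higher Z_eff) and falls down a group (larger shell), subject to the usual subshell exceptions.
Valence configurations: P⁺ [Ne]3s²3p², Mg⁺ [Ne]3s¹, B⁺ [He]2s².
The numbers (kJ/mol): P 1907, Mg 1451, B 2427.
Putting it together, IE_2: Mg < P < B.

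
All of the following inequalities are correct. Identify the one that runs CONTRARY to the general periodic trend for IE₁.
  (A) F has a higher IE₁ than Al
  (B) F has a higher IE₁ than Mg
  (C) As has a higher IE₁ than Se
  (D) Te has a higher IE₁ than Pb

(C)

The general trend: IE₁ increases across a period and decreases down a group.
(A) F (period 2, group 17) vs Al (period 3, group 13): the stated order agrees with the simple trend.
(B) F (period 2, group 17) vs Mg (period 3, group 2): the stated order agrees with the simple trend.
(C) As (period 4, group 15) vs Se (period 4, group 16): the stated order contradicts the simple trend.
(D) Te (period 5, group 16) vs Pb (period 6, group 14): the stated order agrees with the simple trend.
The exception is (C): Se (4p⁴) ionizes more easily than half-filled As (4p³).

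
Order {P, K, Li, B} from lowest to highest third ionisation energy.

P < B < K < Li

Consider each +2 ion: P²⁺ still has 3 valence electrons; K²⁺ is already 1 electron into the core; Li²⁺ is already 1 electron into the core; B²⁺ still has 1 valence electron.
Core electrons are held far more tightly than valence electrons, so K and Li top the IE_3 order.
Valence configurations: P²⁺ [Ne]3s²3p¹, B²⁺ [He]2s¹.
Approximate IE_3 values (kJ/mol): P 2914, K 4420, Li 11815, B 3660.
So the third ionization energies run P < B < K < Li.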